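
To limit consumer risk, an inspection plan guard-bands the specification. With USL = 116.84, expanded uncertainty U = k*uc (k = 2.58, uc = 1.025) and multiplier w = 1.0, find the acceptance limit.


U = k * uc = 2.58 * 1.025 = 2.6445
guard band g = w * U = 1.0 * 2.6445 = 2.6445
AL = USL - g = 116.84 - 2.6445
AL = 114.1955

114.1955


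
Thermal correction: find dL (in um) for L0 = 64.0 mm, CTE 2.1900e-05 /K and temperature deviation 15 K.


dL = L * alpha * dT
= 64.0 * 2.1900e-05 * 15
= 0.0210240 mm
dL_um = 0.0210240 * 1000 = 21.0240 um

21.0240


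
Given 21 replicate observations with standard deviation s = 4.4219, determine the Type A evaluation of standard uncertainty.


u_A = s / sqrt(n)
u_A = 4.4219 / sqrt(21)
u_A = 4.4219 / 4.5825757
u_A = 0.9649

0.9649


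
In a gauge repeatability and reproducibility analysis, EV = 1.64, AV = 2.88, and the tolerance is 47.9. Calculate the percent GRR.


GRR = sqrt(EV^2 + AV^2) = sqrt(1.64^2 + 2.88^2) = 3.3142118
%GRR = GRR / tol * 100 = 3.3142118 / 47.9 * 100
%GRR = 6.9190

6.9190


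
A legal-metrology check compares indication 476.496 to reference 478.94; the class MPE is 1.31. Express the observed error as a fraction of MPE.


e = indication - reference = 476.496 - 478.94 = -2.4440
|e| = 2.4440
ratio = |e| / MPE = 2.4440 / 1.31
ratio = 1.8656

1.8656


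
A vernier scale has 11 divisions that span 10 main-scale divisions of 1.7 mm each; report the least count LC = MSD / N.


LC = MSD / n_div
= 1.7 / 11
= 0.1545

0.1545


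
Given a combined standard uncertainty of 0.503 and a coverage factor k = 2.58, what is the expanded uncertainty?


U = k * uc
U = 2.58 * 0.503
U = 1.2977

1.2977


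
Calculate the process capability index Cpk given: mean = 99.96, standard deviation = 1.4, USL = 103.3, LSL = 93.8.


Cpu = (USL - mean) / (3*sigma) = (103.3 - 99.96) / (3*1.4) = 0.7952
Cpl = (mean - LSL) / (3*sigma) = (99.96 - 93.8) / (3*1.4) = 1.4667
Cpk = min(Cpu, Cpl) = 0.7952

0.7952


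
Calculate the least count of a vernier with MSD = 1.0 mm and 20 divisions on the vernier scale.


LC = MSD / n_div
= 1.0 / 20
= 0.0500

0.0500


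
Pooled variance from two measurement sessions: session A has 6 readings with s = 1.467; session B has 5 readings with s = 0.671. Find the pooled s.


s_p = sqrt(((n1-1)*s1^2 + (n2-1)*s2^2) / (n1+n2-2))
numerator = (6-1)*1.467^2 + (5-1)*0.671^2 = 10.760445 + 1.800964 = 12.561409
denominator = 6 + 5 - 2 = 9
s_p^2 = 12.561409 / 9 = 1.3957121
s_p = sqrt(1.3957121) = 1.1814

1.1814


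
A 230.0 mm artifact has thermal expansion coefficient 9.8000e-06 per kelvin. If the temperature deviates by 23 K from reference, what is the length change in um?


dL = L * alpha * dT
= 230.0 * 9.8000e-06 * 23
= 0.0518420 mm
dL_um = 0.0518420 * 1000 = 51.8420 um

51.8420


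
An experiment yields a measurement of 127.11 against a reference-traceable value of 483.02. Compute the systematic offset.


Systematic error = measured - true
= 127.11 - 483.02
= -355.9100

-355.9100


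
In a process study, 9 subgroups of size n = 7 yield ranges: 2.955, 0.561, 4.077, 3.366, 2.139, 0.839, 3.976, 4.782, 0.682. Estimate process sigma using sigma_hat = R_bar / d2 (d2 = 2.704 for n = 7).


R_bar = (2.955 + 0.561 + 4.077 + 3.366 + 2.139 + 0.839 + 3.976 + 4.782 + 0.682) / 9
R_bar = 23.377 / 9 = 2.5974444
sigma_hat = R_bar / d2 = 2.5974444 / 2.704 = 0.9606

0.9606


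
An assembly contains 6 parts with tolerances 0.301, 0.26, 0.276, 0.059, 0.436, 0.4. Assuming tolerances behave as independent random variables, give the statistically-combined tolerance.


RSS = sqrt(0.301^2 + 0.26^2 + 0.276^2 + 0.059^2 + 0.436^2 + 0.4^2)
= sqrt(0.587954)
= 0.7668

0.7668


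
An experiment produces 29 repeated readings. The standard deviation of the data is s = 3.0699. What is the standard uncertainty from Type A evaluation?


u_A = s / sqrt(n)
u_A = 3.0699 / sqrt(29)
u_A = 3.0699 / 5.3851648
u_A = 0.5701

0.5701


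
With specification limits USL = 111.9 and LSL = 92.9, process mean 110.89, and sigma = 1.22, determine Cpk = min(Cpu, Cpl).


Cpu = (USL - mean) / (3*sigma) = (111.9 - 110.89) / (3*1.22) = 0.2760
Cpl = (mean - LSL) / (3*sigma) = (110.89 - 92.9) / (3*1.22) = 4.9153
Cpk = min(Cpu, Cpl) = 0.2760

0.2760


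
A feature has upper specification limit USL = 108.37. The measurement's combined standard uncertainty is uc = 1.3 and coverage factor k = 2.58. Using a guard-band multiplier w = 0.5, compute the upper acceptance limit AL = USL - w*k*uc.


U = k * uc = 2.58 * 1.3 = 3.354
guard band g = w * U = 0.5 * 3.354 = 1.677
AL = USL - g = 108.37 - 1.677
AL = 106.6930

106.6930


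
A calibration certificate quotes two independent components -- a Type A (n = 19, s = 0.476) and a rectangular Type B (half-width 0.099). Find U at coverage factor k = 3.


u_A = s / sqrt(n) = 0.476 / sqrt(19) = 0.10920189
u_B = half_width / sqrt(3) = 0.099 / sqrt(3) = 0.057157677
uc = sqrt(u_A^2 + u_B^2) = sqrt(0.10920189^2 + 0.057157677^2) = 0.12325605
U = k * uc = 3 * 0.12325605
U = 0.3698

0.3698


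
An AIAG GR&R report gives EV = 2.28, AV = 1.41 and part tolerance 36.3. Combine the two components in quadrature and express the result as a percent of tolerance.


GRR = sqrt(EV^2 + AV^2) = sqrt(2.28^2 + 1.41^2) = 2.6807648
%GRR = GRR / tol * 100 = 2.6807648 / 36.3 * 100
%GRR = 7.3850

7.3850


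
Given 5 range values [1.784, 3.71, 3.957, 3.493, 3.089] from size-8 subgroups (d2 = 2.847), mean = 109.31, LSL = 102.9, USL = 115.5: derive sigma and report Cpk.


R_bar = (1.784 + 3.71 + 3.957 + 3.493 + 3.089) / 5 = 3.2066
sigma = R_bar / d2 = 3.2066 / 2.847 = 1.1263084
Cp = (USL - LSL)/(6*sigma) = (115.5 - 102.9)/(6*1.1263084) = 1.8645
Cpu = (115.5 - 109.31)/(3*1.1263084) = 1.8319
Cpl = (109.31 - 102.9)/(3*1.1263084) = 1.8971
Cpk = min(Cpu, Cpl) = 1.8319

1.8319


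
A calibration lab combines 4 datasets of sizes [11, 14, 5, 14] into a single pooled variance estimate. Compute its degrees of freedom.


nu = sum_i (n_i - 1)
nu = ((11 - 1) + (14 - 1) + (5 - 1) + (14 - 1))
nu = 10 + 13 + 4 + 13
nu = 40

40


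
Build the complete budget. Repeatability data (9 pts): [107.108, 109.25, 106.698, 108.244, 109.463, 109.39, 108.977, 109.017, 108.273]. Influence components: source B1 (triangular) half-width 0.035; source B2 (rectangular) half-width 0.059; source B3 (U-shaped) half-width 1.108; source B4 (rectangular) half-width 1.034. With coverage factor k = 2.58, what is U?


mean = (107.108 + 109.25 + 106.698 + 108.244 + 109.463 + 109.39 + 108.977 + 109.017 + 108.273) / 9 = 108.4911111
s = sqrt(sum((x - mean)^2)/(n-1)) = 1.0048637
u_A = s / sqrt(n) = 1.0048637 / sqrt(9) = 0.33495457
u_B1 = 0.035 / sqrt(6) = 0.01428869
u_B2 = 0.059 / sqrt(3) = 0.034063666
u_B3 = 1.108 / sqrt(2) = 0.78347431
u_B4 = 1.034 / sqrt(3) = 0.59698018
uc = sqrt(0.33495457^2 + 0.01428869^2 + 0.034063666^2 + 0.78347431^2 + 0.59698018^2) = 1.0410458
U = k * uc = 2.58 * 1.0410458
U = 2.6859

2.6859


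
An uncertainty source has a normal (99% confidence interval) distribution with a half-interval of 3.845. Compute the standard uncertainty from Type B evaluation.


u_B = half_width / 2.576
u_B = 3.845 / 2.576
u_B = 1.4926

1.4926


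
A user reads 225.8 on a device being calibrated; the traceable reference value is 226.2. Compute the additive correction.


Correction = standard - reading
= 226.2 - 225.8
= 0.4000

0.4000


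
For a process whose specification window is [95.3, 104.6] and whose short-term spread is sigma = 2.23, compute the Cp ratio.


Cp = (USL - LSL) / (6 * sigma)
= (104.6 - 95.3) / (6 * 2.23)
= 9.3000 / 13.3800
= 0.6951

0.6951


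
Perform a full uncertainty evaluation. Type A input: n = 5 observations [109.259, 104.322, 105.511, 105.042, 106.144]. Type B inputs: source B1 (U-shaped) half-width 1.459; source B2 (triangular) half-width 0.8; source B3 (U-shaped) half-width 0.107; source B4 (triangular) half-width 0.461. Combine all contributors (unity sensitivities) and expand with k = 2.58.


mean = (109.259 + 104.322 + 105.511 + 105.042 + 106.144) / 5 = 106.0556
s = sqrt(sum((x - mean)^2)/(n-1)) = 1.9104273
u_A = s / sqrt(n) = 1.9104273 / sqrt(5) = 0.85436906
u_B1 = 1.459 / sqrt(2) = 1.0316688
u_B2 = 0.8 / sqrt(6) = 0.32659863
u_B3 = 0.107 / sqrt(2) = 0.075660426
u_B4 = 0.461 / sqrt(6) = 0.18820246
uc = sqrt(0.85436906^2 + 1.0316688^2 + 0.32659863^2 + 0.075660426^2 + 0.18820246^2) = 1.3935919
U = k * uc = 2.58 * 1.3935919
U = 3.5955

3.5955


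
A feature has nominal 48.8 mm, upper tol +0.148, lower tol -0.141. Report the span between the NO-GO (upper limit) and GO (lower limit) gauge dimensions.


GO = nominal - lower_tol (smallest hole = maximum material condition)
GO = 48.8 - 0.141 = 48.659
NO-GO = nominal + upper_tol (largest hole = least material condition)
NO-GO = 48.8 + 0.148 = 48.948
spread = NO-GO - GO = 48.948 - 48.659 = 0.2890

0.2890


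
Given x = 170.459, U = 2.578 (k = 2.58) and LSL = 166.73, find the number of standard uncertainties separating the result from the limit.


u = U / k = 2.578 / 2.58 = 0.99922481
margin = |LSL - x| = |166.73 - 170.459| = 3.729
z = margin / u = 3.729 / 0.99922481
z = 3.7319

3.7319


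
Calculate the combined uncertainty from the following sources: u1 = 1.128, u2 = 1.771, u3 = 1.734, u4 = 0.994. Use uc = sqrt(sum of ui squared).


uc = sqrt(1.128^2 + 1.771^2 + 1.734^2 + 0.994^2)
uc = sqrt(8.403617)
uc = 2.8989

2.8989


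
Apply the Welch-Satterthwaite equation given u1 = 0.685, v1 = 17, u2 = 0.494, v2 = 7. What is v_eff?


uc = sqrt(u1^2 + u2^2) = sqrt(0.685^2 + 0.494^2) = 0.84454781
v_eff = uc^4 / (u1^4/v1 + u2^4/v2)
= 0.84454781^4 / (0.685^4/17 + 0.494^4/7)
= 0.50874126 / 0.021458953
v_eff = 23.7076

23.7076


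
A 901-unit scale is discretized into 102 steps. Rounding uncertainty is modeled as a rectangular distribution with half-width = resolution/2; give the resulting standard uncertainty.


resolution = range / divisions
resolution = 901 / 102 = 8.8333333
u_res = resolution / (2*sqrt(3))
u_res = 8.8333333 / 3.4641016
u_res = 2.5500

2.5500


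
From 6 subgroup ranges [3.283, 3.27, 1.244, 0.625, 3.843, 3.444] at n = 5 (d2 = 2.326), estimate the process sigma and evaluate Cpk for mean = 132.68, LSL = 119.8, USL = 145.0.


R_bar = (3.283 + 3.27 + 1.244 + 0.625 + 3.843 + 3.444) / 6 = 2.6181667
sigma = R_bar / d2 = 2.6181667 / 2.326 = 1.1256091
Cp = (USL - LSL)/(6*sigma) = (145.0 - 119.8)/(6*1.1256091) = 3.7313
Cpu = (145.0 - 132.68)/(3*1.1256091) = 3.6484
Cpl = (132.68 - 119.8)/(3*1.1256091) = 3.8142
Cpk = min(Cpu, Cpl) = 3.6484

3.6484


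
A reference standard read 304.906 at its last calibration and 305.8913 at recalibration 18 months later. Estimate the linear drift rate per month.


rate = (v2 - v1) / months
= (305.8913 - 304.906) / 18
= 0.9853 / 18
= 0.0547

0.0547


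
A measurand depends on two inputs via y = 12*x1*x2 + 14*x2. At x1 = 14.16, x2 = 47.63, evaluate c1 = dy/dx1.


y = 12*x1*x2 + 14*x2
dy/dx1 = 12*x2
Evaluate at x2 = 47.63: c1 = 12 * 47.63
c1 = 571.5600

571.5600


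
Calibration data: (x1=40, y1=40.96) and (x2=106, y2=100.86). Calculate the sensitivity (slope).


slope = (y2 - y1) / (x2 - x1)
= (100.86 - 40.96) / (106 - 40)
= 59.9000 / 66
= 0.9076

0.9076


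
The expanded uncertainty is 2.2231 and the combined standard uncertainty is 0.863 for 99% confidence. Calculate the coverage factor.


k = U / uc
k = 2.2231 / 0.863
k = 2.576

2.576


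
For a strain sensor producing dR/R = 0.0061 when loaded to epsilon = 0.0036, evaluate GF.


GF = (dR/R) / epsilon
= 0.0061 / 0.0036
= 1.6944

1.6944


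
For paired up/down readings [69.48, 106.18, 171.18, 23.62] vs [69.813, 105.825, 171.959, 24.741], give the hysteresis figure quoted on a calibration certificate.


|69.48 - 69.813| = 0.3330
|106.18 - 105.825| = 0.3550
|171.18 - 171.959| = 0.7790
|23.62 - 24.741| = 1.1210
hysteresis = max(diffs) = 1.1210

1.1210


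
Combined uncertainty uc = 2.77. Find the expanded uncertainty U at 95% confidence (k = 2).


U = k * uc
U = 2 * 2.77
U = 5.5400

5.5400


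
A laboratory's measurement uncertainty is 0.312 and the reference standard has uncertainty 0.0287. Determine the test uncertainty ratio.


TUR = u_lab / u_ref
= 0.312 / 0.0287
= 10.8711

10.8711


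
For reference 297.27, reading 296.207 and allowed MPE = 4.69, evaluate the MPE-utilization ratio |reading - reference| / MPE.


e = indication - reference = 296.207 - 297.27 = -1.0630
|e| = 1.0630
ratio = |e| / MPE = 1.0630 / 4.69
ratio = 0.2267

0.2267


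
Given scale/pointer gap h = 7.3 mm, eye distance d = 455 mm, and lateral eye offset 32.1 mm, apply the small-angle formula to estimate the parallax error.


error = h * offset / d
= 7.3 * 32.1 / 455
= 0.5150

0.5150


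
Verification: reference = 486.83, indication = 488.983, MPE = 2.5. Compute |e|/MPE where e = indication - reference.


e = indication - reference = 488.983 - 486.83 = 2.1530
|e| = 2.1530
ratio = |e| / MPE = 2.1530 / 2.5
ratio = 0.8612

0.8612


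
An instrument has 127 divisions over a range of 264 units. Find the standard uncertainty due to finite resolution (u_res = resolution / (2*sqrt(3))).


resolution = range / divisions
resolution = 264 / 127 = 2.0787402
u_res = resolution / (2*sqrt(3))
u_res = 2.0787402 / 3.4641016
u_res = 0.6001

0.6001


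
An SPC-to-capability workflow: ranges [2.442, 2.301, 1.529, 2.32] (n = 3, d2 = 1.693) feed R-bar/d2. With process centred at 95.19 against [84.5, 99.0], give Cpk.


R_bar = (2.442 + 2.301 + 1.529 + 2.32) / 4 = 2.148
sigma = R_bar / d2 = 2.148 / 1.693 = 1.2687537
Cp = (USL - LSL)/(6*sigma) = (99.0 - 84.5)/(6*1.2687537) = 1.9048
Cpu = (99.0 - 95.19)/(3*1.2687537) = 1.0010
Cpl = (95.19 - 84.5)/(3*1.2687537) = 2.8085
Cpk = min(Cpu, Cpl) = 1.0010

1.0010


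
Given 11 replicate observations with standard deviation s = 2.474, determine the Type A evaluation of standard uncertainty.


u_A = s / sqrt(n)
u_A = 2.474 / sqrt(11)
u_A = 2.474 / 3.3166248
u_A = 0.7459

0.7459


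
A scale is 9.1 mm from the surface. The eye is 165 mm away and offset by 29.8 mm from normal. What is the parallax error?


error = h * offset / d
= 9.1 * 29.8 / 165
= 1.6435

1.6435


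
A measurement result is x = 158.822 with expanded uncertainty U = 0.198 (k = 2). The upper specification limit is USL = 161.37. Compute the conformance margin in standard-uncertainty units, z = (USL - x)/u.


u = U / k = 0.198 / 2 = 0.099
margin = |USL - x| = |161.37 - 158.822| = 2.548
z = margin / u = 2.548 / 0.099
z = 25.7374

25.7374


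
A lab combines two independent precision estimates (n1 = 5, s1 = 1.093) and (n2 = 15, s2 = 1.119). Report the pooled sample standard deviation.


s_p = sqrt(((n1-1)*s1^2 + (n2-1)*s2^2) / (n1+n2-2))
numerator = (5-1)*1.093^2 + (15-1)*1.119^2 = 4.778596 + 17.530254 = 22.30885
denominator = 5 + 15 - 2 = 18
s_p^2 = 22.30885 / 18 = 1.2393806
s_p = sqrt(1.2393806) = 1.1133

1.1133


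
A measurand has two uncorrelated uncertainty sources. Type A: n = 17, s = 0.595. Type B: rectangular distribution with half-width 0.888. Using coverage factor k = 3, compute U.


u_A = s / sqrt(n) = 0.595 / sqrt(17) = 0.1443087
u_B = half_width / sqrt(3) = 0.888 / sqrt(3) = 0.51268704
uc = sqrt(u_A^2 + u_B^2) = sqrt(0.1443087^2 + 0.51268704^2) = 0.53260961
U = k * uc = 3 * 0.53260961
U = 1.5978

1.5978


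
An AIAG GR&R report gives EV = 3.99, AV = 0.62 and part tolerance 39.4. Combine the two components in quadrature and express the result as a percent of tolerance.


GRR = sqrt(EV^2 + AV^2) = sqrt(3.99^2 + 0.62^2) = 4.0378831
%GRR = GRR / tol * 100 = 4.0378831 / 39.4 * 100
%GRR = 10.2484

10.2484


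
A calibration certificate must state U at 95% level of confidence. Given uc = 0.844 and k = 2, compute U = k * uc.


U = k * uc
U = 2 * 0.844
U = 1.6880

1.6880


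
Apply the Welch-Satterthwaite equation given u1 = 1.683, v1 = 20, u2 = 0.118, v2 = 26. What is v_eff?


uc = sqrt(u1^2 + u2^2) = sqrt(1.683^2 + 0.118^2) = 1.6871316
v_eff = uc^4 / (u1^4/v1 + u2^4/v2)
= 1.6871316^4 / (1.683^4/20 + 0.118^4/26)
= 8.1020672 / 0.40115715
v_eff = 20.1967

20.1967


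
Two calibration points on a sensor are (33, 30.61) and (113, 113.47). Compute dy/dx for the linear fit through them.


slope = (y2 - y1) / (x2 - x1)
= (113.47 - 30.61) / (113 - 33)
= 82.8600 / 80
= 1.0357

1.0357


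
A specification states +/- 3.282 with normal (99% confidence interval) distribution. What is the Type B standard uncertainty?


u_B = half_width / 2.576
u_B = 3.282 / 2.576
u_B = 1.2741

1.2741


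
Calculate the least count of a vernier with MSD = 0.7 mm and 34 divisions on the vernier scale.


LC = MSD / n_div
= 0.7 / 34
= 0.0206

0.0206


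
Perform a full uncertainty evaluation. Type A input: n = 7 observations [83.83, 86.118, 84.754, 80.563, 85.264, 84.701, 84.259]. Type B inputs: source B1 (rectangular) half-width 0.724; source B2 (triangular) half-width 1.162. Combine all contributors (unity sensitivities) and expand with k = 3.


mean = (83.83 + 86.118 + 84.754 + 80.563 + 85.264 + 84.701 + 84.259) / 7 = 84.21271429
s = sqrt(sum((x - mean)^2)/(n-1)) = 1.7670953
u_A = s / sqrt(n) = 1.7670953 / sqrt(7) = 0.66789924
u_B1 = 0.724 / sqrt(3) = 0.41800159
u_B2 = 1.162 / sqrt(6) = 0.47438451
uc = sqrt(0.66789924^2 + 0.41800159^2 + 0.47438451^2) = 0.91970397
U = k * uc = 3 * 0.91970397
U = 2.7591

2.7591


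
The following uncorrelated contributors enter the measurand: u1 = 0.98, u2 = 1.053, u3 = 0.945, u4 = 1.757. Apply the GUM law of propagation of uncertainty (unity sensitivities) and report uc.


uc = sqrt(0.98^2 + 1.053^2 + 0.945^2 + 1.757^2)
uc = sqrt(6.049283)
uc = 2.4595

2.4595


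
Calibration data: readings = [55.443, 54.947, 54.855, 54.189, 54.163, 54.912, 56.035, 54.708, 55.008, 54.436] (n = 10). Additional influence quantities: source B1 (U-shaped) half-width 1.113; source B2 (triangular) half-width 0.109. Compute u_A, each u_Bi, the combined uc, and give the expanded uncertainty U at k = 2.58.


mean = (55.443 + 54.947 + 54.855 + 54.189 + 54.163 + 54.912 + 56.035 + 54.708 + 55.008 + 54.436) / 10 = 54.8696
s = sqrt(sum((x - mean)^2)/(n-1)) = 0.56673768
u_A = s / sqrt(n) = 0.56673768 / sqrt(10) = 0.17921819
u_B1 = 1.113 / sqrt(2) = 0.78700985
u_B2 = 0.109 / sqrt(6) = 0.044499064
uc = sqrt(0.17921819^2 + 0.78700985^2 + 0.044499064^2) = 0.80838347
U = k * uc = 2.58 * 0.80838347
U = 2.0856

2.0856


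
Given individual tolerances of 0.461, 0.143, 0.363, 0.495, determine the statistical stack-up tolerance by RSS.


RSS = sqrt(0.461^2 + 0.143^2 + 0.363^2 + 0.495^2)
= sqrt(0.609764)
= 0.7809

0.7809


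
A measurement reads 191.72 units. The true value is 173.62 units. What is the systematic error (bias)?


Systematic error = measured - true
= 191.72 - 173.62
= 18.1000

18.1000


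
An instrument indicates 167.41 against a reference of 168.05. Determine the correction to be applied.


Correction = standard - reading
= 168.05 - 167.41
= 0.6400

0.6400


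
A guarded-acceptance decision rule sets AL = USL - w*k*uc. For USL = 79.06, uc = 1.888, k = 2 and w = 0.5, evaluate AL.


U = k * uc = 2 * 1.888 = 3.776
guard band g = w * U = 0.5 * 3.776 = 1.888
AL = USL - g = 79.06 - 1.888
AL = 77.1720

77.1720


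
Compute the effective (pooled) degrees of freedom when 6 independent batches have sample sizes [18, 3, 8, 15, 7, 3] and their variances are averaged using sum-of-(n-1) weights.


nu = sum_i (n_i - 1)
nu = ((18 - 1) + (3 - 1) + (8 - 1) + (15 - 1) + (7 - 1) + (3 - 1))
nu = 17 + 2 + 7 + 14 + 6 + 2
nu = 48

48


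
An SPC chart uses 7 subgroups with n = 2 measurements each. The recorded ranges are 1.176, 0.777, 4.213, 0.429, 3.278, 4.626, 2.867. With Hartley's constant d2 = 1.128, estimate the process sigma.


R_bar = (1.176 + 0.777 + 4.213 + 0.429 + 3.278 + 4.626 + 2.867) / 7
R_bar = 17.366 / 7 = 2.4808571
sigma_hat = R_bar / d2 = 2.4808571 / 1.128 = 2.1993

2.1993


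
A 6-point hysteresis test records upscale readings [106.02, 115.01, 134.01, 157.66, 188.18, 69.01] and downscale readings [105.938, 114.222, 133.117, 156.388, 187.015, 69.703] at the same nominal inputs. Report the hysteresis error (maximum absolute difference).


|106.02 - 105.938| = 0.0820
|115.01 - 114.222| = 0.7880
|134.01 - 133.117| = 0.8930
|157.66 - 156.388| = 1.2720
|188.18 - 187.015| = 1.1650
|69.01 - 69.703| = 0.6930
hysteresis = max(diffs) = 1.2720

1.2720


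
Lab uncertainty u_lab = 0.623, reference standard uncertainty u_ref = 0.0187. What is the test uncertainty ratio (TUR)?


TUR = u_lab / u_ref
= 0.623 / 0.0187
= 33.3155

33.3155


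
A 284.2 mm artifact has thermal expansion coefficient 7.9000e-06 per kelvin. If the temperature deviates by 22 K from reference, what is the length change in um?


dL = L * alpha * dT
= 284.2 * 7.9000e-06 * 22
= 0.0493940 mm
dL_um = 0.0493940 * 1000 = 49.3940 um

49.3940


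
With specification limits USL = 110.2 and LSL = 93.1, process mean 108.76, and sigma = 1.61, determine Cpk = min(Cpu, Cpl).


Cpu = (USL - mean) / (3*sigma) = (110.2 - 108.76) / (3*1.61) = 0.2981
Cpl = (mean - LSL) / (3*sigma) = (108.76 - 93.1) / (3*1.61) = 3.2422
Cpk = min(Cpu, Cpl) = 0.2981

0.2981


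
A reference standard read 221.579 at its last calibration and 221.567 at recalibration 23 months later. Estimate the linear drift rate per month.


rate = (v2 - v1) / months
= (221.567 - 221.579) / 23
= -0.0120 / 23
= -5.2174e-04

-5.2174e-04


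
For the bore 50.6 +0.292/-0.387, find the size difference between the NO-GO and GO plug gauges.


GO = nominal - lower_tol (smallest hole = maximum material condition)
GO = 50.6 - 0.387 = 50.213
NO-GO = nominal + upper_tol (largest hole = least material condition)
NO-GO = 50.6 + 0.292 = 50.892
spread = NO-GO - GO = 50.892 - 50.213 = 0.6790

0.6790


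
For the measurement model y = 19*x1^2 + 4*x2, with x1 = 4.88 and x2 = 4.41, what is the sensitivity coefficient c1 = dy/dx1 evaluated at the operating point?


y = 19*x1^2 + 4*x2
dy/dx1 = 2*19*x1
Evaluate at x1 = 4.88: c1 = 38 * 4.88
c1 = 185.4400

185.4400


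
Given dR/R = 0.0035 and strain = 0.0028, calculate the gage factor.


GF = (dR/R) / epsilon
= 0.0035 / 0.0028
= 1.2500

1.2500


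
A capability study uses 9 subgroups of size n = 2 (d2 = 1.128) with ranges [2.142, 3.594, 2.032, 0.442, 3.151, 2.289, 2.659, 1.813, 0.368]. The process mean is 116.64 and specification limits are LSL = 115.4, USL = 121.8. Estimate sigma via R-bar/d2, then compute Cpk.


R_bar = (2.142 + 3.594 + 2.032 + 0.442 + 3.151 + 2.289 + 2.659 + 1.813 + 0.368) / 9 = 2.0544444
sigma = R_bar / d2 = 2.0544444 / 1.128 = 1.821316
Cp = (USL - LSL)/(6*sigma) = (121.8 - 115.4)/(6*1.821316) = 0.5857
Cpu = (121.8 - 116.64)/(3*1.821316) = 0.9444
Cpl = (116.64 - 115.4)/(3*1.821316) = 0.2269
Cpk = min(Cpu, Cpl) = 0.2269

0.2269


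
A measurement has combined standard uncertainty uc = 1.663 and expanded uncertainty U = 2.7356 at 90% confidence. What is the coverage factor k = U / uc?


k = U / uc
k = 2.7356 / 1.663
k = 1.645

1.645


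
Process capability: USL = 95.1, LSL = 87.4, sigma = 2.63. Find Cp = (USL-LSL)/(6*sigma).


Cp = (USL - LSL) / (6 * sigma)
= (95.1 - 87.4) / (6 * 2.63)
= 7.7000 / 15.7800
= 0.4880

0.4880


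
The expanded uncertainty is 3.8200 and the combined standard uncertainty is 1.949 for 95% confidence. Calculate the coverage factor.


k = U / uc
k = 3.8200 / 1.949
k = 1.96

1.96


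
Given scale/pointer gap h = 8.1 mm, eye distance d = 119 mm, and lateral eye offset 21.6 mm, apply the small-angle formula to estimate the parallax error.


error = h * offset / d
= 8.1 * 21.6 / 119
= 1.4703

1.4703


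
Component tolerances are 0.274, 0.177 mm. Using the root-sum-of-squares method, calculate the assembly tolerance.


RSS = sqrt(0.274^2 + 0.177^2)
= sqrt(0.106405)
= 0.3262

0.3262


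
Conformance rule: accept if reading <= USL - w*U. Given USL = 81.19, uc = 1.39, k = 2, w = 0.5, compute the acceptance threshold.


U = k * uc = 2 * 1.39 = 2.78
guard band g = w * U = 0.5 * 2.78 = 1.39
AL = USL - g = 81.19 - 1.39
AL = 79.8000

79.8000


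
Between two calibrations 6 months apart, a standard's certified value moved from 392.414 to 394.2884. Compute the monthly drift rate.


rate = (v2 - v1) / months
= (394.2884 - 392.414) / 6
= 1.8744 / 6
= 0.3124

0.3124


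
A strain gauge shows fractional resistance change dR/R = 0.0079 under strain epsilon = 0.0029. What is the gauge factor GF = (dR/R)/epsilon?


GF = (dR/R) / epsilon
= 0.0079 / 0.0029
= 2.7241

2.7241


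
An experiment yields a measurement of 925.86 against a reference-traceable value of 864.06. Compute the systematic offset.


Systematic error = measured - true
= 925.86 - 864.06
= 61.8000

61.8000


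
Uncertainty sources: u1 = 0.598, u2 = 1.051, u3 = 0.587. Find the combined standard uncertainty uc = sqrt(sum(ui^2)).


uc = sqrt(0.598^2 + 1.051^2 + 0.587^2)
uc = sqrt(1.806774)
uc = 1.3442

1.3442


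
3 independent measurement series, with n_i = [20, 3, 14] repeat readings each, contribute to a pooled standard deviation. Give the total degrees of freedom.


nu = sum_i (n_i - 1)
nu = ((20 - 1) + (3 - 1) + (14 - 1))
nu = 19 + 2 + 13
nu = 34

34


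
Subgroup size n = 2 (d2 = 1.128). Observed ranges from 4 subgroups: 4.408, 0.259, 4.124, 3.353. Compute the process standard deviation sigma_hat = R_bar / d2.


R_bar = (4.408 + 0.259 + 4.124 + 3.353) / 4
R_bar = 12.144 / 4 = 3.036
sigma_hat = R_bar / d2 = 3.036 / 1.128 = 2.6915

2.6915


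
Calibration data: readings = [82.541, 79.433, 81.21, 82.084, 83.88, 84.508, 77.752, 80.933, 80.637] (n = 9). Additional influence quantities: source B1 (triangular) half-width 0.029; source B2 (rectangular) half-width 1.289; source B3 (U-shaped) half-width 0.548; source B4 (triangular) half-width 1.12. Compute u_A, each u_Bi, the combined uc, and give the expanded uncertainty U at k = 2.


mean = (82.541 + 79.433 + 81.21 + 82.084 + 83.88 + 84.508 + 77.752 + 80.933 + 80.637) / 9 = 81.442
s = sqrt(sum((x - mean)^2)/(n-1)) = 2.1088289
u_A = s / sqrt(n) = 2.1088289 / sqrt(9) = 0.70294297
u_B1 = 0.029 / sqrt(6) = 0.0118392
u_B2 = 1.289 / sqrt(3) = 0.7442045
u_B3 = 0.548 / sqrt(2) = 0.38749452
u_B4 = 1.12 / sqrt(6) = 0.45723809
uc = sqrt(0.70294297^2 + 0.0118392^2 + 0.7442045^2 + 0.38749452^2 + 0.45723809^2) = 1.1863086
U = k * uc = 2 * 1.1863086
U = 2.3726

2.3726


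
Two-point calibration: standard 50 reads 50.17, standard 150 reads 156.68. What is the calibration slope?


slope = (y2 - y1) / (x2 - x1)
= (156.68 - 50.17) / (150 - 50)
= 106.5100 / 100
= 1.0651

1.0651


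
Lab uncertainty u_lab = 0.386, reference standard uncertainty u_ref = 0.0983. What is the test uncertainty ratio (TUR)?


TUR = u_lab / u_ref
= 0.386 / 0.0983
= 3.9268

3.9268


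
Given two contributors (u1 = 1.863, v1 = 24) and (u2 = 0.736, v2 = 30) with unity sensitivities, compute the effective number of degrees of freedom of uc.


uc = sqrt(u1^2 + u2^2) = sqrt(1.863^2 + 0.736^2) = 2.0031138
v_eff = uc^4 / (u1^4/v1 + u2^4/v2)
= 2.0031138^4 / (1.863^4/24 + 0.736^4/30)
= 16.099875 / 0.51170771
v_eff = 31.4630

31.4630


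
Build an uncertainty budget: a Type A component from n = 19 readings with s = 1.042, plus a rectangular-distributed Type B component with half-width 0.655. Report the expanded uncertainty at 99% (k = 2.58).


u_A = s / sqrt(n) = 1.042 / sqrt(19) = 0.23905119
u_B = half_width / sqrt(3) = 0.655 / sqrt(3) = 0.37816443
uc = sqrt(u_A^2 + u_B^2) = sqrt(0.23905119^2 + 0.37816443^2) = 0.44738552
U = k * uc = 2.58 * 0.44738552
U = 1.1543

1.1543


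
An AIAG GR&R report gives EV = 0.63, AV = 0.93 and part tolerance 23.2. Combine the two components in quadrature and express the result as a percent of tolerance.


GRR = sqrt(EV^2 + AV^2) = sqrt(0.63^2 + 0.93^2) = 1.1232987
%GRR = GRR / tol * 100 = 1.1232987 / 23.2 * 100
%GRR = 4.8418

4.8418


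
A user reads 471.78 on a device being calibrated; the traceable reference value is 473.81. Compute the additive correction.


Correction = standard - reading
= 473.81 - 471.78
= 2.0300

2.0300


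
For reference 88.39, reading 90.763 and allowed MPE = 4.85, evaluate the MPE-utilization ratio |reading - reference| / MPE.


e = indication - reference = 90.763 - 88.39 = 2.3730
|e| = 2.3730
ratio = |e| / MPE = 2.3730 / 4.85
ratio = 0.4893

0.4893


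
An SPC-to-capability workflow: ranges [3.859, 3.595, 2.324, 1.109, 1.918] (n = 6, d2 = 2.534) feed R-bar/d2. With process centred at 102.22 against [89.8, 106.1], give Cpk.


R_bar = (3.859 + 3.595 + 2.324 + 1.109 + 1.918) / 5 = 2.561
sigma = R_bar / d2 = 2.561 / 2.534 = 1.0106551
Cp = (USL - LSL)/(6*sigma) = (106.1 - 89.8)/(6*1.0106551) = 2.6880
Cpu = (106.1 - 102.22)/(3*1.0106551) = 1.2797
Cpl = (102.22 - 89.8)/(3*1.0106551) = 4.0964
Cpk = min(Cpu, Cpl) = 1.2797

1.2797


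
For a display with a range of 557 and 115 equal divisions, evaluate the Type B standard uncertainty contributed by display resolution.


resolution = range / divisions
resolution = 557 / 115 = 4.8434783
u_res = resolution / (2*sqrt(3))
u_res = 4.8434783 / 3.4641016
u_res = 1.3982

1.3982


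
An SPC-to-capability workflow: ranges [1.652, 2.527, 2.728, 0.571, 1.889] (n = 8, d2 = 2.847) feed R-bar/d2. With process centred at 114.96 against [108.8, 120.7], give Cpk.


R_bar = (1.652 + 2.527 + 2.728 + 0.571 + 1.889) / 5 = 1.8734
sigma = R_bar / d2 = 1.8734 / 2.847 = 0.65802599
Cp = (USL - LSL)/(6*sigma) = (120.7 - 108.8)/(6*0.65802599) = 3.0141
Cpu = (120.7 - 114.96)/(3*0.65802599) = 2.9077
Cpl = (114.96 - 108.8)/(3*0.65802599) = 3.1204
Cpk = min(Cpu, Cpl) = 2.9077

2.9077


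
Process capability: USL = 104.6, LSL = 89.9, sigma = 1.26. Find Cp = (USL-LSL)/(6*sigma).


Cp = (USL - LSL) / (6 * sigma)
= (104.6 - 89.9) / (6 * 1.26)
= 14.7000 / 7.5600
= 1.9444

1.9444


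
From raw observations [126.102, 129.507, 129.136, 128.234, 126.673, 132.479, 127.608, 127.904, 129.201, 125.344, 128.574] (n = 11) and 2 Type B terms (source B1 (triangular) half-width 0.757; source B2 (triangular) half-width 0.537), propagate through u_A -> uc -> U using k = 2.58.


mean = (126.102 + 129.507 + 129.136 + 128.234 + 126.673 + 132.479 + 127.608 + 127.904 + 129.201 + 125.344 + 128.574) / 11 = 128.2510909
s = sqrt(sum((x - mean)^2)/(n-1)) = 1.9322695
u_A = s / sqrt(n) = 1.9322695 / sqrt(11) = 0.58260118
u_B1 = 0.757 / sqrt(6) = 0.30904396
u_B2 = 0.537 / sqrt(6) = 0.21922933
uc = sqrt(0.58260118^2 + 0.30904396^2 + 0.21922933^2) = 0.69497756
U = k * uc = 2.58 * 0.69497756
U = 1.7930

1.7930


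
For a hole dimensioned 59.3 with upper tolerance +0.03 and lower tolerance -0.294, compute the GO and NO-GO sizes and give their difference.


GO = nominal - lower_tol (smallest hole = maximum material condition)
GO = 59.3 - 0.294 = 59.006
NO-GO = nominal + upper_tol (largest hole = least material condition)
NO-GO = 59.3 + 0.03 = 59.33
spread = NO-GO - GO = 59.33 - 59.006 = 0.3240

0.3240


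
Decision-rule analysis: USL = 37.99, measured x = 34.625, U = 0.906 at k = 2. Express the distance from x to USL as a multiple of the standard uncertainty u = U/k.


u = U / k = 0.906 / 2 = 0.453
margin = |USL - x| = |37.99 - 34.625| = 3.365
z = margin / u = 3.365 / 0.453
z = 7.4283

7.4283


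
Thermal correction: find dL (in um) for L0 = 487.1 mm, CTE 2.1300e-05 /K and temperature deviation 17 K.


dL = L * alpha * dT
= 487.1 * 2.1300e-05 * 17
= 0.1763789 mm
dL_um = 0.1763789 * 1000 = 176.3789 um

176.3789


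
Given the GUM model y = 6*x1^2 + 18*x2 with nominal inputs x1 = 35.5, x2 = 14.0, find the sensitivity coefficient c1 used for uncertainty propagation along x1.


y = 6*x1^2 + 18*x2
dy/dx1 = 2*6*x1
Evaluate at x1 = 35.5: c1 = 12 * 35.5
c1 = 426.0000

426.0000


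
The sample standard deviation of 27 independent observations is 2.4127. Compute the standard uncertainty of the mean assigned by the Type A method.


u_A = s / sqrt(n)
u_A = 2.4127 / sqrt(27)
u_A = 2.4127 / 5.1961524
u_A = 0.4643

0.4643


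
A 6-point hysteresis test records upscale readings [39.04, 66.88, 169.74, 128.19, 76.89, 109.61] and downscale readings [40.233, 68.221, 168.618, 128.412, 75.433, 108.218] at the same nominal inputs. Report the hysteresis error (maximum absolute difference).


|39.04 - 40.233| = 1.1930
|66.88 - 68.221| = 1.3410
|169.74 - 168.618| = 1.1220
|128.19 - 128.412| = 0.2220
|76.89 - 75.433| = 1.4570
|109.61 - 108.218| = 1.3920
hysteresis = max(diffs) = 1.4570

1.4570


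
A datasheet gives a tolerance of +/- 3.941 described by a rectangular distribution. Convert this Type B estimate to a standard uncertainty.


u_B = half_width / sqrt(3)
u_B = 3.941 / 1.7320508
u_B = 2.2753

2.2753


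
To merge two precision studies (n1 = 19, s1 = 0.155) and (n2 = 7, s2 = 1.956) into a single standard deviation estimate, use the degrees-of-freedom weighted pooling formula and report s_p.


s_p = sqrt(((n1-1)*s1^2 + (n2-1)*s2^2) / (n1+n2-2))
numerator = (19-1)*0.155^2 + (7-1)*1.956^2 = 0.43245 + 22.955616 = 23.388066
denominator = 19 + 7 - 2 = 24
s_p^2 = 23.388066 / 24 = 0.97450275
s_p = sqrt(0.97450275) = 0.9872

0.9872


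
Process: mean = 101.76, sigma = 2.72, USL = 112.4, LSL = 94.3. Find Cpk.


Cpu = (USL - mean) / (3*sigma) = (112.4 - 101.76) / (3*2.72) = 1.3039
Cpl = (mean - LSL) / (3*sigma) = (101.76 - 94.3) / (3*2.72) = 0.9142
Cpk = min(Cpu, Cpl) = 0.9142

0.9142


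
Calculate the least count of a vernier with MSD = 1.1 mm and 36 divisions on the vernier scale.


LC = MSD / n_div
= 1.1 / 36
= 0.0306

0.0306


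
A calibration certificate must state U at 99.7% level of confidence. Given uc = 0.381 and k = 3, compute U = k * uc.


U = k * uc
U = 3 * 0.381
U = 1.1430

1.1430


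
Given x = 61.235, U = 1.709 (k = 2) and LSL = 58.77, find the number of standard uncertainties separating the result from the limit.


u = U / k = 1.709 / 2 = 0.8545
margin = |LSL - x| = |58.77 - 61.235| = 2.465
z = margin / u = 2.465 / 0.8545
z = 2.8847

2.8847


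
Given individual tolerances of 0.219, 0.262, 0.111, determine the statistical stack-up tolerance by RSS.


RSS = sqrt(0.219^2 + 0.262^2 + 0.111^2)
= sqrt(0.128926)
= 0.3591

0.3591


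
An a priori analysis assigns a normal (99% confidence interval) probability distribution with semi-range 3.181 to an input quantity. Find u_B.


u_B = half_width / 2.576
u_B = 3.181 / 2.576
u_B = 1.2349

1.2349


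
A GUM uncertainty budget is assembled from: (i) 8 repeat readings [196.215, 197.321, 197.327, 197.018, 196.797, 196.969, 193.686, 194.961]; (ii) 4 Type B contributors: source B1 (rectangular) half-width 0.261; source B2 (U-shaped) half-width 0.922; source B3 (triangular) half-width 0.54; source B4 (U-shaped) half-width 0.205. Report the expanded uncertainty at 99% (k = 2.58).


mean = (196.215 + 197.321 + 197.327 + 197.018 + 196.797 + 196.969 + 193.686 + 194.961) / 8 = 196.28675
s = sqrt(sum((x - mean)^2)/(n-1)) = 1.3059754
u_A = s / sqrt(n) = 1.3059754 / sqrt(8) = 0.46173203
u_B1 = 0.261 / sqrt(3) = 0.15068842
u_B2 = 0.922 / sqrt(2) = 0.65195245
u_B3 = 0.54 / sqrt(6) = 0.22045408
u_B4 = 0.205 / sqrt(2) = 0.14495689
uc = sqrt(0.46173203^2 + 0.15068842^2 + 0.65195245^2 + 0.22045408^2 + 0.14495689^2) = 0.85472684
U = k * uc = 2.58 * 0.85472684
U = 2.2052

2.2052


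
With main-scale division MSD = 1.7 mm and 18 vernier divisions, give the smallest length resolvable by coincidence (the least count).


LC = MSD / n_div
= 1.7 / 18
= 0.0944

0.0944


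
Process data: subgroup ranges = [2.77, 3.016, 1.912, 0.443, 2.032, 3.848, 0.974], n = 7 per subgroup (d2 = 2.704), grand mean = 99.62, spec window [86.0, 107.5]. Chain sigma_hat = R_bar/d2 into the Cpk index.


R_bar = (2.77 + 3.016 + 1.912 + 0.443 + 2.032 + 3.848 + 0.974) / 7 = 2.1421429
sigma = R_bar / d2 = 2.1421429 / 2.704 = 0.79221261
Cp = (USL - LSL)/(6*sigma) = (107.5 - 86.0)/(6*0.79221261) = 4.5232
Cpu = (107.5 - 99.62)/(3*0.79221261) = 3.3156
Cpl = (99.62 - 86.0)/(3*0.79221261) = 5.7308
Cpk = min(Cpu, Cpl) = 3.3156

3.3156


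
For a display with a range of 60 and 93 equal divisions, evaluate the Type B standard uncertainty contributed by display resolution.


resolution = range / divisions
resolution = 60 / 93 = 0.64516129
u_res = resolution / (2*sqrt(3))
u_res = 0.64516129 / 3.4641016
u_res = 0.1862

0.1862


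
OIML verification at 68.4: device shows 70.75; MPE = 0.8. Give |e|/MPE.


e = indication - reference = 70.75 - 68.4 = 2.3500
|e| = 2.3500
ratio = |e| / MPE = 2.3500 / 0.8
ratio = 2.9375

2.9375


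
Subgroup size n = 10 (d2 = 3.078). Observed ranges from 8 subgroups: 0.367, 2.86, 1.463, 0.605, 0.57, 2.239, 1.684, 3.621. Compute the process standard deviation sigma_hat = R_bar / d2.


R_bar = (0.367 + 2.86 + 1.463 + 0.605 + 0.57 + 2.239 + 1.684 + 3.621) / 8
R_bar = 13.409 / 8 = 1.676125
sigma_hat = R_bar / d2 = 1.676125 / 3.078 = 0.5446

0.5446


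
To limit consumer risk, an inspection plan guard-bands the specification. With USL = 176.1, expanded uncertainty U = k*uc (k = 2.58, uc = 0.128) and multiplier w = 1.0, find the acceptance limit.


U = k * uc = 2.58 * 0.128 = 0.33024
guard band g = w * U = 1.0 * 0.33024 = 0.33024
AL = USL - g = 176.1 - 0.33024
AL = 175.7698

175.7698


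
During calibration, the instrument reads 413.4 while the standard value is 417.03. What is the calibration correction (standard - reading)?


Correction = standard - reading
= 417.03 - 413.4
= 3.6300

3.6300


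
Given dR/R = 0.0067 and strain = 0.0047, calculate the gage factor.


GF = (dR/R) / epsilon
= 0.0067 / 0.0047
= 1.4255

1.4255


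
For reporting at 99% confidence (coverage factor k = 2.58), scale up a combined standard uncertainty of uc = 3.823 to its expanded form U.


U = k * uc
U = 2.58 * 3.823
U = 9.8633

9.8633


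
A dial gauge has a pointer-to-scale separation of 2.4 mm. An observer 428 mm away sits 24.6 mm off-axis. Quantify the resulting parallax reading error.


error = h * offset / d
= 2.4 * 24.6 / 428
= 0.1379

0.1379


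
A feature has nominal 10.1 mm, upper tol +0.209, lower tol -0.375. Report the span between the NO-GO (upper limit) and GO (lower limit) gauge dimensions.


GO = nominal - lower_tol (smallest hole = maximum material condition)
GO = 10.1 - 0.375 = 9.725
NO-GO = nominal + upper_tol (largest hole = least material condition)
NO-GO = 10.1 + 0.209 = 10.309
spread = NO-GO - GO = 10.309 - 9.725 = 0.5840

0.5840


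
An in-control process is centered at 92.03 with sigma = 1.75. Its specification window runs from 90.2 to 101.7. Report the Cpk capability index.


Cpu = (USL - mean) / (3*sigma) = (101.7 - 92.03) / (3*1.75) = 1.8419
Cpl = (mean - LSL) / (3*sigma) = (92.03 - 90.2) / (3*1.75) = 0.3486
Cpk = min(Cpu, Cpl) = 0.3486

0.3486


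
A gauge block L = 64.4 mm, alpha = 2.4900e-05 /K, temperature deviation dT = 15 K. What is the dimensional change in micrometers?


dL = L * alpha * dT
= 64.4 * 2.4900e-05 * 15
= 0.0240534 mm
dL_um = 0.0240534 * 1000 = 24.0534 um

24.0534


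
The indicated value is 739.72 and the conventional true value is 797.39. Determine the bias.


Systematic error = measured - true
= 739.72 - 797.39
= -57.6700

-57.6700


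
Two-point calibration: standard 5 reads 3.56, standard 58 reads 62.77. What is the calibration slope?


slope = (y2 - y1) / (x2 - x1)
= (62.77 - 3.56) / (58 - 5)
= 59.2100 / 53
= 1.1172

1.1172


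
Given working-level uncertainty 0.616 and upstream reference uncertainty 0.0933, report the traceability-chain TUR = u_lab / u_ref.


TUR = u_lab / u_ref
= 0.616 / 0.0933
= 6.6024

6.6024


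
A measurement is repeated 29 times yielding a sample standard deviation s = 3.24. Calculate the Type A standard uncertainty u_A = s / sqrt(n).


u_A = s / sqrt(n)
u_A = 3.24 / sqrt(29)
u_A = 3.24 / 5.3851648
u_A = 0.6017

0.6017


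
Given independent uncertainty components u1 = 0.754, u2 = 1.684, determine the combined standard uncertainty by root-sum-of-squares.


uc = sqrt(0.754^2 + 1.684^2)
uc = sqrt(3.404372)
uc = 1.8451

1.8451
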